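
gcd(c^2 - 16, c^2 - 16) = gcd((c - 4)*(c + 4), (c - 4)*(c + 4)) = c^2 - 16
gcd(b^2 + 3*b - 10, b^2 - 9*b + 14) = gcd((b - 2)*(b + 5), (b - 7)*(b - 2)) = b - 2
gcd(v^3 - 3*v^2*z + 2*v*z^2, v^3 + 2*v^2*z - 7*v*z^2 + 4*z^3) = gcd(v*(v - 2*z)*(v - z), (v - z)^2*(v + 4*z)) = -v + z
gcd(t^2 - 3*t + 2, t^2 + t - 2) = t - 1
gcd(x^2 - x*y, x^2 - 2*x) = x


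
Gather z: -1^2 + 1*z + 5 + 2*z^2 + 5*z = 2*z^2 + 6*z + 4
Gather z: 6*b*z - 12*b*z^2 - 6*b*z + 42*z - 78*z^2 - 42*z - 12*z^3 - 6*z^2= -12*z^3 + z^2*(-12*b - 84)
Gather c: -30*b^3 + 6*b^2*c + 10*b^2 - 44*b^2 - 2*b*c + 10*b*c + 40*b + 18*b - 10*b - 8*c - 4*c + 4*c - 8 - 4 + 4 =-30*b^3 - 34*b^2 + 48*b + c*(6*b^2 + 8*b - 8) - 8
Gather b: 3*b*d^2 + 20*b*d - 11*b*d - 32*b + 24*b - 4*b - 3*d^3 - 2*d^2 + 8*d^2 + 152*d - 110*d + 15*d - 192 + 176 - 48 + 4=b*(3*d^2 + 9*d - 12) - 3*d^3 + 6*d^2 + 57*d - 60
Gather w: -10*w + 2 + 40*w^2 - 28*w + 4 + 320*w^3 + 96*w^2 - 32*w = 320*w^3 + 136*w^2 - 70*w + 6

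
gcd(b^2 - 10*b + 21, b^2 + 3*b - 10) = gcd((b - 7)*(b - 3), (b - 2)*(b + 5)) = 1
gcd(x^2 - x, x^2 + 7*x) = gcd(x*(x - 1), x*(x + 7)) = x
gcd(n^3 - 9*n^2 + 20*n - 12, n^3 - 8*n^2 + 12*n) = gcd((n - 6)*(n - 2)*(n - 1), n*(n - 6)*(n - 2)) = n^2 - 8*n + 12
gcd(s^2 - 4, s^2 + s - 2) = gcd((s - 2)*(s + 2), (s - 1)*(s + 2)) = s + 2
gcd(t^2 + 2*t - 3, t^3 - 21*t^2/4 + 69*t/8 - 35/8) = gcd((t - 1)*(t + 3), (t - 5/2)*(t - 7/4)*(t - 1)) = t - 1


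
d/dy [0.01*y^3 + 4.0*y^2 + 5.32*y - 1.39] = 0.03*y^2 + 8.0*y + 5.32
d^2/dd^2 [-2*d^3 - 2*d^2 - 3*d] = -12*d - 4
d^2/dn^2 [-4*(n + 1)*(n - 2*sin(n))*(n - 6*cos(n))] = -8*n^2*sin(n) - 24*n^2*cos(n) - 104*n*sin(n) + 96*n*sin(2*n) + 8*n*cos(n) - 24*n - 32*sin(n) + 64*cos(n) - 96*sqrt(2)*cos(2*n + pi/4) - 8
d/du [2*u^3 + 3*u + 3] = 6*u^2 + 3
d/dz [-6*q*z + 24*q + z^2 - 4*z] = -6*q + 2*z - 4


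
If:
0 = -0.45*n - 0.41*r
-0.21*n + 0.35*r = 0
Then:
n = 0.00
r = 0.00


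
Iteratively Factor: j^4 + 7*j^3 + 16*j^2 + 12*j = (j + 2)*(j^3 + 5*j^2 + 6*j) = j*(j + 2)*(j^2 + 5*j + 6) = j*(j + 2)^2*(j + 3)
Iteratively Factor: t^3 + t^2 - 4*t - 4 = (t + 1)*(t^2 - 4) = (t - 2)*(t + 1)*(t + 2)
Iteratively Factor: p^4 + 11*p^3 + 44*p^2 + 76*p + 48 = (p + 4)*(p^3 + 7*p^2 + 16*p + 12) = (p + 3)*(p + 4)*(p^2 + 4*p + 4) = (p + 2)*(p + 3)*(p + 4)*(p + 2)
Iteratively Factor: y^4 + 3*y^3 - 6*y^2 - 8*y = (y + 1)*(y^3 + 2*y^2 - 8*y) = (y - 2)*(y + 1)*(y^2 + 4*y) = y*(y - 2)*(y + 1)*(y + 4)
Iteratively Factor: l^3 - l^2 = (l)*(l^2 - l) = l^2*(l - 1)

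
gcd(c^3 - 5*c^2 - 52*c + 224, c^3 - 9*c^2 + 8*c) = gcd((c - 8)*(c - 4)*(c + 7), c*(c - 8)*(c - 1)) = c - 8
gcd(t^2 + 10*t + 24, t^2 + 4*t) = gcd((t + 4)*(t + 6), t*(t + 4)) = t + 4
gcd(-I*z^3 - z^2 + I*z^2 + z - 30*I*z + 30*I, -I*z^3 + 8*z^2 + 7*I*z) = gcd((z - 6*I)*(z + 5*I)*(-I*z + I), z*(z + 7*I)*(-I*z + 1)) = 1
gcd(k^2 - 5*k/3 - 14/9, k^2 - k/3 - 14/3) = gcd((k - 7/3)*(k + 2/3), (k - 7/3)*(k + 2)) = k - 7/3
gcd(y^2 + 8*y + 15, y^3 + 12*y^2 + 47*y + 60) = y^2 + 8*y + 15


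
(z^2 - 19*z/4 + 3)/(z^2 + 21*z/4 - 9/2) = (z - 4)/(z + 6)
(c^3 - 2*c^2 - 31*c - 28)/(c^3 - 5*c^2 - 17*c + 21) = (c^2 + 5*c + 4)/(c^2 + 2*c - 3)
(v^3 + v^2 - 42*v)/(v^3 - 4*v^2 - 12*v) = (v + 7)/(v + 2)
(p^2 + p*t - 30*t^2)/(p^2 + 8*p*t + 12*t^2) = (p - 5*t)/(p + 2*t)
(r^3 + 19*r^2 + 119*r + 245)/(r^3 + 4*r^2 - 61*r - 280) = (r + 7)/(r - 8)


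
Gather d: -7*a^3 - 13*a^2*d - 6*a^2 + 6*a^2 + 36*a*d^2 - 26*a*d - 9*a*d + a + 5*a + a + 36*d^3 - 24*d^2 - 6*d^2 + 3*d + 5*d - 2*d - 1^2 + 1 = -7*a^3 + 7*a + 36*d^3 + d^2*(36*a - 30) + d*(-13*a^2 - 35*a + 6)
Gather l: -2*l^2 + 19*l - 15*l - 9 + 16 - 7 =-2*l^2 + 4*l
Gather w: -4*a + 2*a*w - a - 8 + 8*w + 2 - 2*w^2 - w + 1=-5*a - 2*w^2 + w*(2*a + 7) - 5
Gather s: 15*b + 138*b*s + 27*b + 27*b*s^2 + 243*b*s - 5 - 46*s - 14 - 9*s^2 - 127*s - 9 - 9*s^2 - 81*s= 42*b + s^2*(27*b - 18) + s*(381*b - 254) - 28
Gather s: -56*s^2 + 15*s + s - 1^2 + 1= -56*s^2 + 16*s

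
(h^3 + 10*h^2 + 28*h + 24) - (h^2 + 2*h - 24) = h^3 + 9*h^2 + 26*h + 48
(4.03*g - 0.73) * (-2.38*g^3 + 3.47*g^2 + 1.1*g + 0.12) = -9.5914*g^4 + 15.7215*g^3 + 1.8999*g^2 - 0.3194*g - 0.0876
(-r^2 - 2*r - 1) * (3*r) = -3*r^3 - 6*r^2 - 3*r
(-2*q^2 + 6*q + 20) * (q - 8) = -2*q^3 + 22*q^2 - 28*q - 160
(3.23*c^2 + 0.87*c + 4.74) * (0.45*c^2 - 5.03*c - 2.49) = 1.4535*c^4 - 15.8554*c^3 - 10.2858*c^2 - 26.0085*c - 11.8026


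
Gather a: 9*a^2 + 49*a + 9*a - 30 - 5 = 9*a^2 + 58*a - 35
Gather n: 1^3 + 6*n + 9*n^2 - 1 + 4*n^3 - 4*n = 4*n^3 + 9*n^2 + 2*n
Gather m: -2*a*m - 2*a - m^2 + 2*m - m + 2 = -2*a - m^2 + m*(1 - 2*a) + 2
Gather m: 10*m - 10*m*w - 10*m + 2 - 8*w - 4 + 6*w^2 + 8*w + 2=-10*m*w + 6*w^2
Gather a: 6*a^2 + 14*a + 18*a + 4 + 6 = 6*a^2 + 32*a + 10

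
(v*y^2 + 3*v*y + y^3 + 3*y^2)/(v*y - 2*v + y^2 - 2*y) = y*(y + 3)/(y - 2)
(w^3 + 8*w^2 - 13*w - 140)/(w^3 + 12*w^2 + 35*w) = (w - 4)/w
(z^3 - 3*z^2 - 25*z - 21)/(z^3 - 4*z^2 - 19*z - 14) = (z + 3)/(z + 2)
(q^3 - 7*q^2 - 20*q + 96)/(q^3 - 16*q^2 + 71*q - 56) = (q^2 + q - 12)/(q^2 - 8*q + 7)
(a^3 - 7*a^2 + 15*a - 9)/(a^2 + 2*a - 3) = (a^2 - 6*a + 9)/(a + 3)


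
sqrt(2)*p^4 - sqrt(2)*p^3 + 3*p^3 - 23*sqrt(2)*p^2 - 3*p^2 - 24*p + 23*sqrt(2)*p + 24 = (p - 1)*(p - 3*sqrt(2))*(p + 4*sqrt(2))*(sqrt(2)*p + 1)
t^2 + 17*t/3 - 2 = (t - 1/3)*(t + 6)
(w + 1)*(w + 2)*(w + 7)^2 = w^4 + 17*w^3 + 93*w^2 + 175*w + 98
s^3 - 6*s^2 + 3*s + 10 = (s - 5)*(s - 2)*(s + 1)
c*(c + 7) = c^2 + 7*c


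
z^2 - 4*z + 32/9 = (z - 8/3)*(z - 4/3)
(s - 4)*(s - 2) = s^2 - 6*s + 8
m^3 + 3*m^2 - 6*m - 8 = (m - 2)*(m + 1)*(m + 4)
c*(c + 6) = c^2 + 6*c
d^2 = d^2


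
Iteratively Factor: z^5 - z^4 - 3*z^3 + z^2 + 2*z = (z)*(z^4 - z^3 - 3*z^2 + z + 2) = z*(z + 1)*(z^3 - 2*z^2 - z + 2) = z*(z - 2)*(z + 1)*(z^2 - 1) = z*(z - 2)*(z + 1)^2*(z - 1)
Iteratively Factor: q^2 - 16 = (q + 4)*(q - 4)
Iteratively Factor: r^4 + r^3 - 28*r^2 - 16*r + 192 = (r + 4)*(r^3 - 3*r^2 - 16*r + 48) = (r + 4)^2*(r^2 - 7*r + 12) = (r - 3)*(r + 4)^2*(r - 4)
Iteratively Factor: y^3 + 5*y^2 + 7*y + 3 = (y + 1)*(y^2 + 4*y + 3) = (y + 1)*(y + 3)*(y + 1)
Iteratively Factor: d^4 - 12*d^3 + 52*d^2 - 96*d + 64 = (d - 2)*(d^3 - 10*d^2 + 32*d - 32) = (d - 2)^2*(d^2 - 8*d + 16) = (d - 4)*(d - 2)^2*(d - 4)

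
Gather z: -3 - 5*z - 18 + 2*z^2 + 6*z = 2*z^2 + z - 21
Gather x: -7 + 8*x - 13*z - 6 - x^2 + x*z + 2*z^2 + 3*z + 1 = -x^2 + x*(z + 8) + 2*z^2 - 10*z - 12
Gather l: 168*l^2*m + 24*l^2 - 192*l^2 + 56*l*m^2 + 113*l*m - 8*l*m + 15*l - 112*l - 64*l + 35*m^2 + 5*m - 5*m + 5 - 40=l^2*(168*m - 168) + l*(56*m^2 + 105*m - 161) + 35*m^2 - 35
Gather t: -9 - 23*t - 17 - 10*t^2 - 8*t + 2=-10*t^2 - 31*t - 24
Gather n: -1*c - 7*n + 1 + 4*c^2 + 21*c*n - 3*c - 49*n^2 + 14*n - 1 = 4*c^2 - 4*c - 49*n^2 + n*(21*c + 7)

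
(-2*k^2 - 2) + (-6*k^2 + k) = -8*k^2 + k - 2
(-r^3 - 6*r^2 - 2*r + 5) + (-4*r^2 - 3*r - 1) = -r^3 - 10*r^2 - 5*r + 4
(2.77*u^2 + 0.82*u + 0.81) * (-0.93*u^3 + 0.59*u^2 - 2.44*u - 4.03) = -2.5761*u^5 + 0.8717*u^4 - 7.0283*u^3 - 12.686*u^2 - 5.281*u - 3.2643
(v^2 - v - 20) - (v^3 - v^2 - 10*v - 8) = -v^3 + 2*v^2 + 9*v - 12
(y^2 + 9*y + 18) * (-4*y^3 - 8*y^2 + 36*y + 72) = -4*y^5 - 44*y^4 - 108*y^3 + 252*y^2 + 1296*y + 1296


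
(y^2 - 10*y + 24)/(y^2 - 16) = (y - 6)/(y + 4)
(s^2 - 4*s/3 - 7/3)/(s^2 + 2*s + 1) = (s - 7/3)/(s + 1)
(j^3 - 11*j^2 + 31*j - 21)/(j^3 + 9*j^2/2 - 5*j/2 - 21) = 2*(j^3 - 11*j^2 + 31*j - 21)/(2*j^3 + 9*j^2 - 5*j - 42)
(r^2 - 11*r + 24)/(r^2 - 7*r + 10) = (r^2 - 11*r + 24)/(r^2 - 7*r + 10)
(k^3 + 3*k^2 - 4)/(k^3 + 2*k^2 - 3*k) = (k^2 + 4*k + 4)/(k*(k + 3))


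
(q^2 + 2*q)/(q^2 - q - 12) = q*(q + 2)/(q^2 - q - 12)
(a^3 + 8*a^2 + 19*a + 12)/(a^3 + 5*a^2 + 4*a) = (a + 3)/a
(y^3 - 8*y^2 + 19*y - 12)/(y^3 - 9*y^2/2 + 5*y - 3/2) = 2*(y - 4)/(2*y - 1)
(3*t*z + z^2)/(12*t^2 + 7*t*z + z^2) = z/(4*t + z)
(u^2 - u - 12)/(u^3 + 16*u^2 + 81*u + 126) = (u - 4)/(u^2 + 13*u + 42)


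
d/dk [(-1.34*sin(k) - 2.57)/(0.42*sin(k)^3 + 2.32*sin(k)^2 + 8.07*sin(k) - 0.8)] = (1.1256*sin(k)^3 + 6.347*sin(k)^2 + 11.9248*sin(k) + 21.8119)*cos(k)/(0.1764*sin(k)^6 + 1.9488*sin(k)^5 + 12.1612*sin(k)^4 + 36.7728*sin(k)^3 + 61.4129*sin(k)^2 - 12.912*sin(k) + 0.64)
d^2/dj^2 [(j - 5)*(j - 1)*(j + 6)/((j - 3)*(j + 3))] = 4*(-11*j^3 + 45*j^2 - 297*j + 135)/(j^6 - 27*j^4 + 243*j^2 - 729)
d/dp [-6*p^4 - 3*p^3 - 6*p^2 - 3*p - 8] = -24*p^3 - 9*p^2 - 12*p - 3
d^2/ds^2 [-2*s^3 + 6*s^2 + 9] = 12 - 12*s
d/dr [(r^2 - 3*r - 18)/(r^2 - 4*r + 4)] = (42 - r)/(r^3 - 6*r^2 + 12*r - 8)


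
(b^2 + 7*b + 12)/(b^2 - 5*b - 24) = (b + 4)/(b - 8)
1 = 1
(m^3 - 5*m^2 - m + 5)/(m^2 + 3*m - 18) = (m^3 - 5*m^2 - m + 5)/(m^2 + 3*m - 18)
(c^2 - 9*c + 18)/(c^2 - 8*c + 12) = (c - 3)/(c - 2)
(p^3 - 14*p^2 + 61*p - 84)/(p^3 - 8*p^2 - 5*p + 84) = (p - 3)/(p + 3)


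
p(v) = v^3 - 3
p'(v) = 3*v^2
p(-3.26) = -37.65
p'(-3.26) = 31.88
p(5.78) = 190.10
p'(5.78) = 100.23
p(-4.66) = -104.19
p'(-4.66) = 65.15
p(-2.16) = -13.08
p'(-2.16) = 14.00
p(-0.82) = -3.55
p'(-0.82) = 2.02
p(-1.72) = -8.09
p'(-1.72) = 8.88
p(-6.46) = -272.59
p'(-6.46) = 125.19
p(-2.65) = -21.61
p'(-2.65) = 21.07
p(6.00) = 213.00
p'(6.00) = 108.00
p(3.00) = 24.00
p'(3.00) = 27.00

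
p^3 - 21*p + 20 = (p - 4)*(p - 1)*(p + 5)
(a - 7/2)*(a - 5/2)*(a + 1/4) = a^3 - 23*a^2/4 + 29*a/4 + 35/16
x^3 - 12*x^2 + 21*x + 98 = (x - 7)^2*(x + 2)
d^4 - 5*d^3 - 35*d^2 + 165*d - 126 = (d - 7)*(d - 3)*(d - 1)*(d + 6)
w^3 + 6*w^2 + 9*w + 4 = (w + 1)^2*(w + 4)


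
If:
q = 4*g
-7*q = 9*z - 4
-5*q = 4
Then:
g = -1/5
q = -4/5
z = 16/15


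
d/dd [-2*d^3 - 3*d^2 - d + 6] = -6*d^2 - 6*d - 1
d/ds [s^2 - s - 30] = 2*s - 1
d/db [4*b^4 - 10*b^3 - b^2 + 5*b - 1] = 16*b^3 - 30*b^2 - 2*b + 5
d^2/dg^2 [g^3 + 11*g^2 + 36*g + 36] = 6*g + 22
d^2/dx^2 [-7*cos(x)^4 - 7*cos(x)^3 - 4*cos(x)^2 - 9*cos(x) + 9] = 57*cos(x)/4 + 28*cos(2*x)^2 + 22*cos(2*x) + 63*cos(3*x)/4 - 14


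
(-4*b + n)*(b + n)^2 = -4*b^3 - 7*b^2*n - 2*b*n^2 + n^3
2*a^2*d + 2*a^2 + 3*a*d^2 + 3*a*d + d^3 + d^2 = (a + d)*(2*a + d)*(d + 1)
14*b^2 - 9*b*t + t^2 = (-7*b + t)*(-2*b + t)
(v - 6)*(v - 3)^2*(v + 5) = v^4 - 7*v^3 - 15*v^2 + 171*v - 270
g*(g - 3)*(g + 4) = g^3 + g^2 - 12*g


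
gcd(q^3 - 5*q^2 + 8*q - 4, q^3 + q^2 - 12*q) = 1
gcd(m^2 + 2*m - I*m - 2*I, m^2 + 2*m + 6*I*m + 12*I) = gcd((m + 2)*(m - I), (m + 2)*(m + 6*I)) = m + 2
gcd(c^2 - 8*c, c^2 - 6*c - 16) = c - 8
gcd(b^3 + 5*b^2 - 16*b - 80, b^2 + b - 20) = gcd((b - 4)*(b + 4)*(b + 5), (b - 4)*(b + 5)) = b^2 + b - 20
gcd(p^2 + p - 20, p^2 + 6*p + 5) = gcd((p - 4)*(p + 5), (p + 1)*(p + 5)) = p + 5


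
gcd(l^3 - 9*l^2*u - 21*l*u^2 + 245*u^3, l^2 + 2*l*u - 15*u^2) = l + 5*u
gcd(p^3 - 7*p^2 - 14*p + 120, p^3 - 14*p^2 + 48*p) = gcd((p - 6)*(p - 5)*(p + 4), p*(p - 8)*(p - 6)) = p - 6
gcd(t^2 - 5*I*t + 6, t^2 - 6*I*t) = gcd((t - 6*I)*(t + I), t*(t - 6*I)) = t - 6*I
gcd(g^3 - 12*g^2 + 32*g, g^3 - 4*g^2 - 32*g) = g^2 - 8*g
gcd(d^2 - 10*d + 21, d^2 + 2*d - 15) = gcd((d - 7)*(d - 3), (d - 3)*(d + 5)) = d - 3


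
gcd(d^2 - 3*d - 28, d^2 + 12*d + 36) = 1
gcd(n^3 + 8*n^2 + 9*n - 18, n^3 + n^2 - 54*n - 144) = n^2 + 9*n + 18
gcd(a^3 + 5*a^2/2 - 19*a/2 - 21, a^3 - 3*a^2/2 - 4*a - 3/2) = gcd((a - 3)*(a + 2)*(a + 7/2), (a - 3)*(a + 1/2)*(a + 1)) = a - 3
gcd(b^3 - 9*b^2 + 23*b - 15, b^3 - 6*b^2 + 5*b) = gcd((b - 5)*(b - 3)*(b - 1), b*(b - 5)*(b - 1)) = b^2 - 6*b + 5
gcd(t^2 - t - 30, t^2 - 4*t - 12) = t - 6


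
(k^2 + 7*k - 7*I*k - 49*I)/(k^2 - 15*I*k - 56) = (k + 7)/(k - 8*I)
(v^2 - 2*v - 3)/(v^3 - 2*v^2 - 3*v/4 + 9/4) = 4*(v - 3)/(4*v^2 - 12*v + 9)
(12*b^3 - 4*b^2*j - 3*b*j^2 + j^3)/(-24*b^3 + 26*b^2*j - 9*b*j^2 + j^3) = (-2*b - j)/(4*b - j)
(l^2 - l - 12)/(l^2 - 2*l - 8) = (l + 3)/(l + 2)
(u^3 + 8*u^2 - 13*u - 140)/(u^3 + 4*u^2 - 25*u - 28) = (u + 5)/(u + 1)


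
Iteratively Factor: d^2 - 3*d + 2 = (d - 1)*(d - 2)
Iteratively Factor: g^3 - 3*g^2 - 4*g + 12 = (g - 2)*(g^2 - g - 6) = (g - 2)*(g + 2)*(g - 3)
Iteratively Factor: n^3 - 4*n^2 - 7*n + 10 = (n - 5)*(n^2 + n - 2) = (n - 5)*(n - 1)*(n + 2)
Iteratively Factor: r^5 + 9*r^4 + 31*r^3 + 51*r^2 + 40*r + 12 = (r + 2)*(r^4 + 7*r^3 + 17*r^2 + 17*r + 6) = (r + 1)*(r + 2)*(r^3 + 6*r^2 + 11*r + 6) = (r + 1)^2*(r + 2)*(r^2 + 5*r + 6) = (r + 1)^2*(r + 2)^2*(r + 3)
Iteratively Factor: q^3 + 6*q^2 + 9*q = (q + 3)*(q^2 + 3*q) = q*(q + 3)*(q + 3)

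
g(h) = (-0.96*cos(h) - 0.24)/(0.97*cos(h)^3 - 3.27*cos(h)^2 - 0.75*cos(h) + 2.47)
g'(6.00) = -7.89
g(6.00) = 2.86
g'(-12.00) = 288.38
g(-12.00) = -11.48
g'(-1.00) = -2.01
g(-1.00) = -0.60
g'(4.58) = -0.38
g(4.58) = -0.05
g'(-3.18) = 0.20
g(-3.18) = -0.71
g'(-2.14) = -0.73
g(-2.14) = 0.16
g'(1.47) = 0.49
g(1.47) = -0.14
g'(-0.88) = -3.73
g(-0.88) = -0.93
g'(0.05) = 0.71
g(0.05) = 2.09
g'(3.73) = -29.85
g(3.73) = 2.05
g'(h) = (-0.96*cos(h) - 0.24)*(2.91*sin(h)*cos(h)^2 - 6.54*sin(h)*cos(h) - 0.75*sin(h))/(0.97*cos(h)^3 - 3.27*cos(h)^2 - 0.75*cos(h) + 2.47)^2 + 0.96*sin(h)/(0.97*cos(h)^3 - 3.27*cos(h)^2 - 0.75*cos(h) + 2.47)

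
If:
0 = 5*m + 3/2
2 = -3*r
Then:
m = -3/10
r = -2/3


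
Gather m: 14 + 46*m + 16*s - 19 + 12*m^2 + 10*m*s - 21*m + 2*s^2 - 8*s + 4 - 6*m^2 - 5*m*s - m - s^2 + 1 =6*m^2 + m*(5*s + 24) + s^2 + 8*s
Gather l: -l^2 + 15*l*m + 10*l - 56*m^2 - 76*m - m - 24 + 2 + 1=-l^2 + l*(15*m + 10) - 56*m^2 - 77*m - 21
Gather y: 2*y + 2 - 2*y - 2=0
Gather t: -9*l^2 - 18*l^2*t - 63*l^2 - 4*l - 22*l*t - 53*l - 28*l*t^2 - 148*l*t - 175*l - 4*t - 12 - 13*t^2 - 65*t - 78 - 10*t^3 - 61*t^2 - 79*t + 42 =-72*l^2 - 232*l - 10*t^3 + t^2*(-28*l - 74) + t*(-18*l^2 - 170*l - 148) - 48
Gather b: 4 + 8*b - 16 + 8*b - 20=16*b - 32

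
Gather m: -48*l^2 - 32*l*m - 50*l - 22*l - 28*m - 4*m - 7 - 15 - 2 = -48*l^2 - 72*l + m*(-32*l - 32) - 24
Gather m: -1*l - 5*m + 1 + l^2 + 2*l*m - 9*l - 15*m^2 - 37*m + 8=l^2 - 10*l - 15*m^2 + m*(2*l - 42) + 9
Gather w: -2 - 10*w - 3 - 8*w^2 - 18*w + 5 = -8*w^2 - 28*w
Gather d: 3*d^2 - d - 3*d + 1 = 3*d^2 - 4*d + 1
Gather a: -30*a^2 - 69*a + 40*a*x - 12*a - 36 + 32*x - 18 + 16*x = -30*a^2 + a*(40*x - 81) + 48*x - 54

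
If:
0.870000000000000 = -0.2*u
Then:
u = -4.35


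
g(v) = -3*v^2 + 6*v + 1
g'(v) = 6 - 6*v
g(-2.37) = -30.07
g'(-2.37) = 20.22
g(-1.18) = -10.26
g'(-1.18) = 13.08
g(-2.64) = -35.75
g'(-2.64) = 21.84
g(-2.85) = -40.47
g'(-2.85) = 23.10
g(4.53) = -33.38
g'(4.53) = -21.18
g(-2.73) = -37.74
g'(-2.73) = 22.38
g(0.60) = 3.52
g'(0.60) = 2.40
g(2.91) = -6.94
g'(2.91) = -11.46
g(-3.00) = -44.00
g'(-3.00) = 24.00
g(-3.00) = -44.00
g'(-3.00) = 24.00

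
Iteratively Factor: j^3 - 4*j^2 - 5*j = (j)*(j^2 - 4*j - 5) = j*(j + 1)*(j - 5)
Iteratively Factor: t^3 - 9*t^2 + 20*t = (t)*(t^2 - 9*t + 20) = t*(t - 5)*(t - 4)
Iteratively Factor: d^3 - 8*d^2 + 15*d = (d - 5)*(d^2 - 3*d) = d*(d - 5)*(d - 3)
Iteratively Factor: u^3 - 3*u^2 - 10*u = (u)*(u^2 - 3*u - 10) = u*(u + 2)*(u - 5)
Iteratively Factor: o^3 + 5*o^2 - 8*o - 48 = (o + 4)*(o^2 + o - 12) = (o + 4)^2*(o - 3)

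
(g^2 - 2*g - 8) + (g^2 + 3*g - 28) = 2*g^2 + g - 36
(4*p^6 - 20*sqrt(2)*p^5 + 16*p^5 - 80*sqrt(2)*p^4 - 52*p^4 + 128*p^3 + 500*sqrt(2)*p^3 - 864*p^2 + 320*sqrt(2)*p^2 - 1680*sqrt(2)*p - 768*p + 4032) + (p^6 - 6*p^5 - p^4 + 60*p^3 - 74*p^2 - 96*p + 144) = 5*p^6 - 20*sqrt(2)*p^5 + 10*p^5 - 80*sqrt(2)*p^4 - 53*p^4 + 188*p^3 + 500*sqrt(2)*p^3 - 938*p^2 + 320*sqrt(2)*p^2 - 1680*sqrt(2)*p - 864*p + 4176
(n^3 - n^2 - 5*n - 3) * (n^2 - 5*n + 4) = n^5 - 6*n^4 + 4*n^3 + 18*n^2 - 5*n - 12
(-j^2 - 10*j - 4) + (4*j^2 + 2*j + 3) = 3*j^2 - 8*j - 1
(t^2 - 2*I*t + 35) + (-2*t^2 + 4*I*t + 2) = -t^2 + 2*I*t + 37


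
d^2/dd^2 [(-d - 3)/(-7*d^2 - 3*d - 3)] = 2*((d + 3)*(14*d + 3)^2 - 3*(7*d + 8)*(7*d^2 + 3*d + 3))/(7*d^2 + 3*d + 3)^3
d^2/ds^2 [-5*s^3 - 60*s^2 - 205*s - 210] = -30*s - 120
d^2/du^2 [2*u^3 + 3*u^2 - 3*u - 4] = 12*u + 6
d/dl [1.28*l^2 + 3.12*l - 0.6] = 2.56*l + 3.12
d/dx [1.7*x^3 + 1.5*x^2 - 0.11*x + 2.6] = 5.1*x^2 + 3.0*x - 0.11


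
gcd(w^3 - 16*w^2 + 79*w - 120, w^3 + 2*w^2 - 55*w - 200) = w - 8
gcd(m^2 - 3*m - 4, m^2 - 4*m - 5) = m + 1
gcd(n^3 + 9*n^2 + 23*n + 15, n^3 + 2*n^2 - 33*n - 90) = n^2 + 8*n + 15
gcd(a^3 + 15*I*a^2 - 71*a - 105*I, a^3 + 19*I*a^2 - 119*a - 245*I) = a^2 + 12*I*a - 35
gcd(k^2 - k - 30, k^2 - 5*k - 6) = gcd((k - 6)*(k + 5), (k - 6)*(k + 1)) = k - 6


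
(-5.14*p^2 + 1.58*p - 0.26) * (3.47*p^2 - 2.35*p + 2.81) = -17.8358*p^4 + 17.5616*p^3 - 19.0586*p^2 + 5.0508*p - 0.7306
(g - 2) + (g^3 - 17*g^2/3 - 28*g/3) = g^3 - 17*g^2/3 - 25*g/3 - 2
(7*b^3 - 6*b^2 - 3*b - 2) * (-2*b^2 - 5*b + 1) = -14*b^5 - 23*b^4 + 43*b^3 + 13*b^2 + 7*b - 2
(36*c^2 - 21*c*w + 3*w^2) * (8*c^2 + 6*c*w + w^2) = 288*c^4 + 48*c^3*w - 66*c^2*w^2 - 3*c*w^3 + 3*w^4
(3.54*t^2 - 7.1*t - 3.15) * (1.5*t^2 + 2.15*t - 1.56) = 5.31*t^4 - 3.039*t^3 - 25.5124*t^2 + 4.3035*t + 4.914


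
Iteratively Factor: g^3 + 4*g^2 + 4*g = (g + 2)*(g^2 + 2*g) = (g + 2)^2*(g)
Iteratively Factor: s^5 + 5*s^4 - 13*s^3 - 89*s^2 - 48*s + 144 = (s + 3)*(s^4 + 2*s^3 - 19*s^2 - 32*s + 48) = (s - 4)*(s + 3)*(s^3 + 6*s^2 + 5*s - 12) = (s - 4)*(s - 1)*(s + 3)*(s^2 + 7*s + 12) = (s - 4)*(s - 1)*(s + 3)*(s + 4)*(s + 3)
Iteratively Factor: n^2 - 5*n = (n - 5)*(n)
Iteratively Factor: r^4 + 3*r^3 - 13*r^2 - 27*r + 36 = (r - 3)*(r^3 + 6*r^2 + 5*r - 12) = (r - 3)*(r - 1)*(r^2 + 7*r + 12) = (r - 3)*(r - 1)*(r + 3)*(r + 4)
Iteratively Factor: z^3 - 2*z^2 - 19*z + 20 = (z - 5)*(z^2 + 3*z - 4) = (z - 5)*(z + 4)*(z - 1)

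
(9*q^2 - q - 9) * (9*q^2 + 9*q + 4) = 81*q^4 + 72*q^3 - 54*q^2 - 85*q - 36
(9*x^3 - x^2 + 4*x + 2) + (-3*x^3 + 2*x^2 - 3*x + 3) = 6*x^3 + x^2 + x + 5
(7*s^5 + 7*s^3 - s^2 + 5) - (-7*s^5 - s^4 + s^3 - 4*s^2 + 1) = 14*s^5 + s^4 + 6*s^3 + 3*s^2 + 4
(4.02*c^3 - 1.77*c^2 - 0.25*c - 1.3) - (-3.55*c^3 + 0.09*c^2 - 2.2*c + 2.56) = 7.57*c^3 - 1.86*c^2 + 1.95*c - 3.86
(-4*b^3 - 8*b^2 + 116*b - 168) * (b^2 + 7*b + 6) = -4*b^5 - 36*b^4 + 36*b^3 + 596*b^2 - 480*b - 1008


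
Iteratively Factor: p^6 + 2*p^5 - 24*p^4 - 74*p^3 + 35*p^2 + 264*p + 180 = (p - 2)*(p^5 + 4*p^4 - 16*p^3 - 106*p^2 - 177*p - 90) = (p - 2)*(p + 2)*(p^4 + 2*p^3 - 20*p^2 - 66*p - 45) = (p - 2)*(p + 2)*(p + 3)*(p^3 - p^2 - 17*p - 15) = (p - 5)*(p - 2)*(p + 2)*(p + 3)*(p^2 + 4*p + 3) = (p - 5)*(p - 2)*(p + 1)*(p + 2)*(p + 3)*(p + 3)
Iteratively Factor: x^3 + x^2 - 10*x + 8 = (x - 2)*(x^2 + 3*x - 4) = (x - 2)*(x + 4)*(x - 1)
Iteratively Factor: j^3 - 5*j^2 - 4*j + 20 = (j - 2)*(j^2 - 3*j - 10) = (j - 2)*(j + 2)*(j - 5)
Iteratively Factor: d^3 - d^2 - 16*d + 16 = (d - 4)*(d^2 + 3*d - 4) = (d - 4)*(d - 1)*(d + 4)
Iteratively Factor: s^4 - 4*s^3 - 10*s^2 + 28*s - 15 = (s - 1)*(s^3 - 3*s^2 - 13*s + 15) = (s - 1)^2*(s^2 - 2*s - 15) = (s - 1)^2*(s + 3)*(s - 5)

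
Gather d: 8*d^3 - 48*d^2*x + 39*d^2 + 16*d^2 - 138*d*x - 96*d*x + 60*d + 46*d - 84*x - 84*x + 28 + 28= 8*d^3 + d^2*(55 - 48*x) + d*(106 - 234*x) - 168*x + 56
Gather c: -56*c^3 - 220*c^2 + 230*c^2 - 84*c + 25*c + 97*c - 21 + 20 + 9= -56*c^3 + 10*c^2 + 38*c + 8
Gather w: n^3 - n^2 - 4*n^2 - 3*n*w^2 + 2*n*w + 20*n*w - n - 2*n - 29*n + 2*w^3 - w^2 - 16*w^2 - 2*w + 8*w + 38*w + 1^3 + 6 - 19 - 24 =n^3 - 5*n^2 - 32*n + 2*w^3 + w^2*(-3*n - 17) + w*(22*n + 44) - 36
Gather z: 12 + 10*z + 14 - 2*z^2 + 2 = -2*z^2 + 10*z + 28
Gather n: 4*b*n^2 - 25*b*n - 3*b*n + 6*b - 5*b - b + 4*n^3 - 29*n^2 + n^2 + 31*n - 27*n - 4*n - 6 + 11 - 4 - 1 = -28*b*n + 4*n^3 + n^2*(4*b - 28)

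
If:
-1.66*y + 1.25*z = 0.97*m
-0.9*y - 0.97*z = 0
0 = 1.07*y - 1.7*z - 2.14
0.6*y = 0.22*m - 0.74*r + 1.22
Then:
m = -2.35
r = 0.29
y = 0.81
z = -0.75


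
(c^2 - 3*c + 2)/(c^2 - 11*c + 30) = (c^2 - 3*c + 2)/(c^2 - 11*c + 30)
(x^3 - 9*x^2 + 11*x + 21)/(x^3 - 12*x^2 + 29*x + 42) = (x - 3)/(x - 6)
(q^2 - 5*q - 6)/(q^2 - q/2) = 2*(q^2 - 5*q - 6)/(q*(2*q - 1))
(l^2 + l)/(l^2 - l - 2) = l/(l - 2)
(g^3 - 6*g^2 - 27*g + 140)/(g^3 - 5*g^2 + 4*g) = (g^2 - 2*g - 35)/(g*(g - 1))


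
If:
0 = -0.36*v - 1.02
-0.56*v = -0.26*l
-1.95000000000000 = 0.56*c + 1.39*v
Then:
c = 3.55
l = -6.10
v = -2.83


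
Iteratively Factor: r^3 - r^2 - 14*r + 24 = (r - 3)*(r^2 + 2*r - 8) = (r - 3)*(r + 4)*(r - 2)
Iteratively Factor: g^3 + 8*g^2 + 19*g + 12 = (g + 1)*(g^2 + 7*g + 12) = (g + 1)*(g + 3)*(g + 4)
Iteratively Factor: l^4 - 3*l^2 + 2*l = (l + 2)*(l^3 - 2*l^2 + l) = (l - 1)*(l + 2)*(l^2 - l) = (l - 1)^2*(l + 2)*(l)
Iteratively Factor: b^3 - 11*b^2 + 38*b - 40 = (b - 2)*(b^2 - 9*b + 20) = (b - 4)*(b - 2)*(b - 5)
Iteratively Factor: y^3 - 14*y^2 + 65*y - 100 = (y - 5)*(y^2 - 9*y + 20) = (y - 5)*(y - 4)*(y - 5)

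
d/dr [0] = 0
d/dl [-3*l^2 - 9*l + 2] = -6*l - 9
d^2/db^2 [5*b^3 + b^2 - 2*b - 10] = 30*b + 2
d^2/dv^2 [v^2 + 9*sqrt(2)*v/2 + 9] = 2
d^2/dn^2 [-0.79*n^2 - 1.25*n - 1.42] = -1.58000000000000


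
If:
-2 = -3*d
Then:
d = 2/3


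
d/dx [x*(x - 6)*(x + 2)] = 3*x^2 - 8*x - 12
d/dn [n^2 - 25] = 2*n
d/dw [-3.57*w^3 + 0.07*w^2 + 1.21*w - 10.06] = -10.71*w^2 + 0.14*w + 1.21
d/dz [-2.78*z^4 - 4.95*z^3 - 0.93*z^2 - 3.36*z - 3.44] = -11.12*z^3 - 14.85*z^2 - 1.86*z - 3.36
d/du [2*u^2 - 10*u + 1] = 4*u - 10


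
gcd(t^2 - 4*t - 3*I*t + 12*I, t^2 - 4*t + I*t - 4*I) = t - 4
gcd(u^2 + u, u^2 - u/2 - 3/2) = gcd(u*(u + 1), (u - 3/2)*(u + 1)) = u + 1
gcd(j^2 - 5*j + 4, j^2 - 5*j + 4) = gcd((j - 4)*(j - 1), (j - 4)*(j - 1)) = j^2 - 5*j + 4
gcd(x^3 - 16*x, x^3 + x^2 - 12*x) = x^2 + 4*x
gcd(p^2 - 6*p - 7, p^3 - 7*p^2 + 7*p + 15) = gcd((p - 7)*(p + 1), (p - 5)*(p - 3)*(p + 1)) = p + 1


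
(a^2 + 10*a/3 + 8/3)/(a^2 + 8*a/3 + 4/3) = (3*a + 4)/(3*a + 2)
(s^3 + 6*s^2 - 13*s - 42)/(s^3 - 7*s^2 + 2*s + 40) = (s^2 + 4*s - 21)/(s^2 - 9*s + 20)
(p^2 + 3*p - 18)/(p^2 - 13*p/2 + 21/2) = 2*(p + 6)/(2*p - 7)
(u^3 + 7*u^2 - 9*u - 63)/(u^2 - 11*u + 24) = (u^2 + 10*u + 21)/(u - 8)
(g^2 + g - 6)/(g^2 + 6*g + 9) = (g - 2)/(g + 3)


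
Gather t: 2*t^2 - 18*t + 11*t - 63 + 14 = 2*t^2 - 7*t - 49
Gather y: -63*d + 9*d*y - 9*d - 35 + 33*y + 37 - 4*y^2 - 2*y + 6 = -72*d - 4*y^2 + y*(9*d + 31) + 8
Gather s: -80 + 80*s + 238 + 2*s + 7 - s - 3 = 81*s + 162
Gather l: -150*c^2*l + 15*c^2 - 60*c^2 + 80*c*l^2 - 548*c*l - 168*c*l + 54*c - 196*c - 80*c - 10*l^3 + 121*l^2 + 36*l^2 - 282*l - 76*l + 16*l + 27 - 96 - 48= -45*c^2 - 222*c - 10*l^3 + l^2*(80*c + 157) + l*(-150*c^2 - 716*c - 342) - 117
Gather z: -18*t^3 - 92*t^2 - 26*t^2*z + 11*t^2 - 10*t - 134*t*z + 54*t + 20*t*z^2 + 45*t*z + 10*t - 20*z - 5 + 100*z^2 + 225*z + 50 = -18*t^3 - 81*t^2 + 54*t + z^2*(20*t + 100) + z*(-26*t^2 - 89*t + 205) + 45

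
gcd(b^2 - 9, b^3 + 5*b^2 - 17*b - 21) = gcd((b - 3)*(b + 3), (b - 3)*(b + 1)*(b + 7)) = b - 3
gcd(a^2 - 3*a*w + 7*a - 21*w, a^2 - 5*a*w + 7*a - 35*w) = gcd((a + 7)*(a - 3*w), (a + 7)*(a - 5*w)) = a + 7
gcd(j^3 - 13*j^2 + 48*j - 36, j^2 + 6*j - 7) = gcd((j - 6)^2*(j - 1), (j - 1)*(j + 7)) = j - 1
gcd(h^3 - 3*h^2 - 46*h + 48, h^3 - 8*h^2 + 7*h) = h - 1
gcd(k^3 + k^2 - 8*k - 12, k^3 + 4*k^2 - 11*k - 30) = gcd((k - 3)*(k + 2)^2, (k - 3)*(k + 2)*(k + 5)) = k^2 - k - 6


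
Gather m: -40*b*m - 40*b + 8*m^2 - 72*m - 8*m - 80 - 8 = -40*b + 8*m^2 + m*(-40*b - 80) - 88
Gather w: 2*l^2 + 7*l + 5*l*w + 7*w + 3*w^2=2*l^2 + 7*l + 3*w^2 + w*(5*l + 7)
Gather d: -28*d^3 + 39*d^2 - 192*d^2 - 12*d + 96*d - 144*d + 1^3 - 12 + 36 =-28*d^3 - 153*d^2 - 60*d + 25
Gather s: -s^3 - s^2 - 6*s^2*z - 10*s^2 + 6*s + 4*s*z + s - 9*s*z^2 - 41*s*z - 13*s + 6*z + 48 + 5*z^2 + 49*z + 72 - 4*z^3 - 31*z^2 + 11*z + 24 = -s^3 + s^2*(-6*z - 11) + s*(-9*z^2 - 37*z - 6) - 4*z^3 - 26*z^2 + 66*z + 144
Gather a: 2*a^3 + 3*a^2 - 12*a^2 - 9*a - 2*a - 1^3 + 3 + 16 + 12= 2*a^3 - 9*a^2 - 11*a + 30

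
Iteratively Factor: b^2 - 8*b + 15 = (b - 3)*(b - 5)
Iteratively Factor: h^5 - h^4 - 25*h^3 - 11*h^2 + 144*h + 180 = (h + 2)*(h^4 - 3*h^3 - 19*h^2 + 27*h + 90) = (h + 2)^2*(h^3 - 5*h^2 - 9*h + 45) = (h - 5)*(h + 2)^2*(h^2 - 9) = (h - 5)*(h - 3)*(h + 2)^2*(h + 3)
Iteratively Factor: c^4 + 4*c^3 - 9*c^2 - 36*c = (c + 3)*(c^3 + c^2 - 12*c) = c*(c + 3)*(c^2 + c - 12) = c*(c + 3)*(c + 4)*(c - 3)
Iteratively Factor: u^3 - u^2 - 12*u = (u + 3)*(u^2 - 4*u) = u*(u + 3)*(u - 4)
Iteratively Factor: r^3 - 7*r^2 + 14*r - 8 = (r - 4)*(r^2 - 3*r + 2) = (r - 4)*(r - 1)*(r - 2)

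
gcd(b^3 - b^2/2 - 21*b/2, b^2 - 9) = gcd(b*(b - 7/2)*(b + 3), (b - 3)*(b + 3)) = b + 3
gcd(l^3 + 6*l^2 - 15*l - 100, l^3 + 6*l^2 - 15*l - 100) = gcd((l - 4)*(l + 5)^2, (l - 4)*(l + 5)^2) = l^3 + 6*l^2 - 15*l - 100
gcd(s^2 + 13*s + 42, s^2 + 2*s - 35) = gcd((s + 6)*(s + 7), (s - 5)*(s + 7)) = s + 7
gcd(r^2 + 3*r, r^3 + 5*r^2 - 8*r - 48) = 1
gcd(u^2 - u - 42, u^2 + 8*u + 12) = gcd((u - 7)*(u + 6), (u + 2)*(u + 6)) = u + 6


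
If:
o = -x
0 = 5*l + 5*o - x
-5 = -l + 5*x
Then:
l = -30/19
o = 25/19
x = -25/19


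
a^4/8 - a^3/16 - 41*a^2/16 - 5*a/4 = a*(a/4 + 1)*(a/2 + 1/4)*(a - 5)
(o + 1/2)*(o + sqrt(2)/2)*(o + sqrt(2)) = o^3 + o^2/2 + 3*sqrt(2)*o^2/2 + o + 3*sqrt(2)*o/4 + 1/2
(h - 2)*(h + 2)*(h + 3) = h^3 + 3*h^2 - 4*h - 12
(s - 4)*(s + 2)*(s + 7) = s^3 + 5*s^2 - 22*s - 56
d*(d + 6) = d^2 + 6*d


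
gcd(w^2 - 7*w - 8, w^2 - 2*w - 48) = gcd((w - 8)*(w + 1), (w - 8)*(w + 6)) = w - 8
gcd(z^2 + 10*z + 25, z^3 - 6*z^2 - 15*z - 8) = 1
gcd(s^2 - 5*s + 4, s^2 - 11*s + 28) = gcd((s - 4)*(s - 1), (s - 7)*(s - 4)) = s - 4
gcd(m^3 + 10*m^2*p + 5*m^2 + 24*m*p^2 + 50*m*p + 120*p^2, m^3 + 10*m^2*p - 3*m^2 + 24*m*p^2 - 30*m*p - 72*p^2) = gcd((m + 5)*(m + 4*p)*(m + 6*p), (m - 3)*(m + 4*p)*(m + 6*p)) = m^2 + 10*m*p + 24*p^2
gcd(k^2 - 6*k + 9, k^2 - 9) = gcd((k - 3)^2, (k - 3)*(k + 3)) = k - 3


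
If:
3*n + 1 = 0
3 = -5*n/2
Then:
No Solution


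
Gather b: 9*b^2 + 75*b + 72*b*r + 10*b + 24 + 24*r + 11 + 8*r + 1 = 9*b^2 + b*(72*r + 85) + 32*r + 36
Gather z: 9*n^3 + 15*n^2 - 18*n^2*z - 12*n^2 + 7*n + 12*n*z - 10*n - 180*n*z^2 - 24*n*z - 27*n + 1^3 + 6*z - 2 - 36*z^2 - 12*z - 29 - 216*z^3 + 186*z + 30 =9*n^3 + 3*n^2 - 30*n - 216*z^3 + z^2*(-180*n - 36) + z*(-18*n^2 - 12*n + 180)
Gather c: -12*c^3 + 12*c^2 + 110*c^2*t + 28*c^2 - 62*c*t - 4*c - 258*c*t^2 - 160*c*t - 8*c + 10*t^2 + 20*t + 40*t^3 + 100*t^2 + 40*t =-12*c^3 + c^2*(110*t + 40) + c*(-258*t^2 - 222*t - 12) + 40*t^3 + 110*t^2 + 60*t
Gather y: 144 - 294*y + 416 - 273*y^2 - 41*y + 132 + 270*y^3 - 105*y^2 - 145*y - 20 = 270*y^3 - 378*y^2 - 480*y + 672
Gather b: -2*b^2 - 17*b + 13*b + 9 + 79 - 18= -2*b^2 - 4*b + 70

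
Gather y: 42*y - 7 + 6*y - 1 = 48*y - 8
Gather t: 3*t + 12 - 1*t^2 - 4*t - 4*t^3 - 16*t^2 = -4*t^3 - 17*t^2 - t + 12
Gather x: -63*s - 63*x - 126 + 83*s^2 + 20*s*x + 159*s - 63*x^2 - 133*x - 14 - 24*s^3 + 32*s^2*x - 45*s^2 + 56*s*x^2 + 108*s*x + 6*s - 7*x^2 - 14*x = -24*s^3 + 38*s^2 + 102*s + x^2*(56*s - 70) + x*(32*s^2 + 128*s - 210) - 140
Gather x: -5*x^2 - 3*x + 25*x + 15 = -5*x^2 + 22*x + 15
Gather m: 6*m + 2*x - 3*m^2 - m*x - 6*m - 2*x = -3*m^2 - m*x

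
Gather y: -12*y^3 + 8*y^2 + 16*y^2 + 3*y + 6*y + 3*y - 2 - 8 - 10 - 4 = -12*y^3 + 24*y^2 + 12*y - 24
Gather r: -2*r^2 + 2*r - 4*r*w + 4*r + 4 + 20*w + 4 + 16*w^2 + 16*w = -2*r^2 + r*(6 - 4*w) + 16*w^2 + 36*w + 8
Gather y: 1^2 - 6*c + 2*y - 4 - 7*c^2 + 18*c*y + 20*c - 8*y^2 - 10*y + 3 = -7*c^2 + 14*c - 8*y^2 + y*(18*c - 8)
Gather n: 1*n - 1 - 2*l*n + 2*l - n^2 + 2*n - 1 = 2*l - n^2 + n*(3 - 2*l) - 2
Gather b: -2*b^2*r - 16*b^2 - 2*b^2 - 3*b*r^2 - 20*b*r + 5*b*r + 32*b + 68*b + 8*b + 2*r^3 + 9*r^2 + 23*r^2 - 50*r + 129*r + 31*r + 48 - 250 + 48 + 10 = b^2*(-2*r - 18) + b*(-3*r^2 - 15*r + 108) + 2*r^3 + 32*r^2 + 110*r - 144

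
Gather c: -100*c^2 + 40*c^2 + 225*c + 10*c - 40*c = -60*c^2 + 195*c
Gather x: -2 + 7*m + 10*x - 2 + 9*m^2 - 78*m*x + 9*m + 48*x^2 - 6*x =9*m^2 + 16*m + 48*x^2 + x*(4 - 78*m) - 4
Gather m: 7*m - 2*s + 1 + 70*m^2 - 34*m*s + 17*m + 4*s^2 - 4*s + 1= 70*m^2 + m*(24 - 34*s) + 4*s^2 - 6*s + 2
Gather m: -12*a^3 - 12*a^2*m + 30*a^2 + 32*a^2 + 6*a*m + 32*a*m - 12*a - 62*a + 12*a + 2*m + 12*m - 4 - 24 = -12*a^3 + 62*a^2 - 62*a + m*(-12*a^2 + 38*a + 14) - 28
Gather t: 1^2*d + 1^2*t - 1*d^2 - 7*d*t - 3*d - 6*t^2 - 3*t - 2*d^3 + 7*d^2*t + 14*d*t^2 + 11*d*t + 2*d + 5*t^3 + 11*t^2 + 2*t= -2*d^3 - d^2 + 5*t^3 + t^2*(14*d + 5) + t*(7*d^2 + 4*d)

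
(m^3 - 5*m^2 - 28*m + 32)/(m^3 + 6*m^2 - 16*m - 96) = (m^2 - 9*m + 8)/(m^2 + 2*m - 24)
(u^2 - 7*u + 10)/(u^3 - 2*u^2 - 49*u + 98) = (u - 5)/(u^2 - 49)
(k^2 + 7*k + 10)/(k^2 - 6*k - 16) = (k + 5)/(k - 8)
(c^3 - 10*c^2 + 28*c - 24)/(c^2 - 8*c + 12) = c - 2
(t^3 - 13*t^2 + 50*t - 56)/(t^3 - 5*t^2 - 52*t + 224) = (t^2 - 9*t + 14)/(t^2 - t - 56)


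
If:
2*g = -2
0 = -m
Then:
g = -1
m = 0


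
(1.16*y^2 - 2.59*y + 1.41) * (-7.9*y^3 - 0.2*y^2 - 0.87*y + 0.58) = -9.164*y^5 + 20.229*y^4 - 11.6302*y^3 + 2.6441*y^2 - 2.7289*y + 0.8178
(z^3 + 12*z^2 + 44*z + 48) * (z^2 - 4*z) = z^5 + 8*z^4 - 4*z^3 - 128*z^2 - 192*z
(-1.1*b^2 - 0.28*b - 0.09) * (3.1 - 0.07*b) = 0.077*b^3 - 3.3904*b^2 - 0.8617*b - 0.279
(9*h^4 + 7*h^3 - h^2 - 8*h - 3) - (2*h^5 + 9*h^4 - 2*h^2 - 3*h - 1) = -2*h^5 + 7*h^3 + h^2 - 5*h - 2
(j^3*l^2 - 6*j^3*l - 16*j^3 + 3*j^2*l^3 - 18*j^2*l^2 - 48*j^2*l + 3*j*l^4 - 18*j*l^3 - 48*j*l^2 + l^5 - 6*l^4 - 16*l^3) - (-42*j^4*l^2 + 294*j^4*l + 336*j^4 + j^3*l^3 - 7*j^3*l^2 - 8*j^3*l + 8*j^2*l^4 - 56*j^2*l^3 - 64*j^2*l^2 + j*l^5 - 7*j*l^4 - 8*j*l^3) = 42*j^4*l^2 - 294*j^4*l - 336*j^4 - j^3*l^3 + 8*j^3*l^2 + 2*j^3*l - 16*j^3 - 8*j^2*l^4 + 59*j^2*l^3 + 46*j^2*l^2 - 48*j^2*l - j*l^5 + 10*j*l^4 - 10*j*l^3 - 48*j*l^2 + l^5 - 6*l^4 - 16*l^3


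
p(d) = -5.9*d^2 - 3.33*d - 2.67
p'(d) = -11.8*d - 3.33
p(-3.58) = -66.37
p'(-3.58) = 38.91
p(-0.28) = -2.20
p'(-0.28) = -0.03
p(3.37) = -80.90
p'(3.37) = -43.10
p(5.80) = -220.46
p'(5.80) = -71.77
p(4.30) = -126.08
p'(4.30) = -54.07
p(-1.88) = -17.26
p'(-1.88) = 18.85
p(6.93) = -309.09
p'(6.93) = -85.10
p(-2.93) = -43.56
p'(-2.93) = 31.24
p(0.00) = -2.67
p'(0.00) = -3.33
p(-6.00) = -195.09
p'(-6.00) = 67.47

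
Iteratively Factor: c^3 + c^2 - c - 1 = (c + 1)*(c^2 - 1) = (c + 1)^2*(c - 1)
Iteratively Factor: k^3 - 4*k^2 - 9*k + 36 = (k - 4)*(k^2 - 9) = (k - 4)*(k + 3)*(k - 3)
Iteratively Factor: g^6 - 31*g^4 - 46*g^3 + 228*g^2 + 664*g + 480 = (g + 2)*(g^5 - 2*g^4 - 27*g^3 + 8*g^2 + 212*g + 240) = (g - 4)*(g + 2)*(g^4 + 2*g^3 - 19*g^2 - 68*g - 60) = (g - 5)*(g - 4)*(g + 2)*(g^3 + 7*g^2 + 16*g + 12) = (g - 5)*(g - 4)*(g + 2)^2*(g^2 + 5*g + 6) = (g - 5)*(g - 4)*(g + 2)^3*(g + 3)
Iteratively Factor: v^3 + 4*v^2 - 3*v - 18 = (v - 2)*(v^2 + 6*v + 9) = (v - 2)*(v + 3)*(v + 3)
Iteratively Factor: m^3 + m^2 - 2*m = (m)*(m^2 + m - 2) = m*(m + 2)*(m - 1)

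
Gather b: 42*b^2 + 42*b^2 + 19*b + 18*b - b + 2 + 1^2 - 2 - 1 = 84*b^2 + 36*b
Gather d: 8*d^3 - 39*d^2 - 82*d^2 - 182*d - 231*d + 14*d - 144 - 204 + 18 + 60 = 8*d^3 - 121*d^2 - 399*d - 270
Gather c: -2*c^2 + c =-2*c^2 + c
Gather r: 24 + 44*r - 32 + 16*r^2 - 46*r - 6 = 16*r^2 - 2*r - 14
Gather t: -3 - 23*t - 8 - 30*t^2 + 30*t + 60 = -30*t^2 + 7*t + 49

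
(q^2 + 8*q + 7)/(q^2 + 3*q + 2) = (q + 7)/(q + 2)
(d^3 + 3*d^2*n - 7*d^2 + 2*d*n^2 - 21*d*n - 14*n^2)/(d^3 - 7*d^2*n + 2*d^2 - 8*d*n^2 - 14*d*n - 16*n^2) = (d^2 + 2*d*n - 7*d - 14*n)/(d^2 - 8*d*n + 2*d - 16*n)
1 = 1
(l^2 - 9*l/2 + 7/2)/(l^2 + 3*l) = (2*l^2 - 9*l + 7)/(2*l*(l + 3))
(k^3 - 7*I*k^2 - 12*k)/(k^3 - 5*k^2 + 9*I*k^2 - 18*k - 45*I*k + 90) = k*(k^2 - 7*I*k - 12)/(k^3 + k^2*(-5 + 9*I) - 9*k*(2 + 5*I) + 90)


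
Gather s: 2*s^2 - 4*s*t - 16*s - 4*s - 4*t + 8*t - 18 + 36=2*s^2 + s*(-4*t - 20) + 4*t + 18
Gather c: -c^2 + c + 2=-c^2 + c + 2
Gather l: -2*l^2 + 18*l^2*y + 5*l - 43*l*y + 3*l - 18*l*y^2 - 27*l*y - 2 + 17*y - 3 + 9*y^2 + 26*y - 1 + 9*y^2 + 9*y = l^2*(18*y - 2) + l*(-18*y^2 - 70*y + 8) + 18*y^2 + 52*y - 6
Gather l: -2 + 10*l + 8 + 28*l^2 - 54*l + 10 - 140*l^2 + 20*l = -112*l^2 - 24*l + 16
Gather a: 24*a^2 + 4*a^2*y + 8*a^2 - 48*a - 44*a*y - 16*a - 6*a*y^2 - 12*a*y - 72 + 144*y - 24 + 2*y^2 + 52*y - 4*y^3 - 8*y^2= a^2*(4*y + 32) + a*(-6*y^2 - 56*y - 64) - 4*y^3 - 6*y^2 + 196*y - 96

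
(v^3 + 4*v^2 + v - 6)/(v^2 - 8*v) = (v^3 + 4*v^2 + v - 6)/(v*(v - 8))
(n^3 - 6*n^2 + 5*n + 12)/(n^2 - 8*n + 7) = (n^3 - 6*n^2 + 5*n + 12)/(n^2 - 8*n + 7)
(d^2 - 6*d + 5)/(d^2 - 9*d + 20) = (d - 1)/(d - 4)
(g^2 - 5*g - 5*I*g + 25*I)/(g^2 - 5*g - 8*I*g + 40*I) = (g - 5*I)/(g - 8*I)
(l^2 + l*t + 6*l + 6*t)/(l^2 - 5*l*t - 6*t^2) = (-l - 6)/(-l + 6*t)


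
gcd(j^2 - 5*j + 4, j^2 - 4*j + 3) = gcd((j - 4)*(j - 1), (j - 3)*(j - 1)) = j - 1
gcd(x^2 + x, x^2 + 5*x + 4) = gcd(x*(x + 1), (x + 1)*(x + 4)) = x + 1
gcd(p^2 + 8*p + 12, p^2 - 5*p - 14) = p + 2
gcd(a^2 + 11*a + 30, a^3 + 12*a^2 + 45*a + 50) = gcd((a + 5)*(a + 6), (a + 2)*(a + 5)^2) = a + 5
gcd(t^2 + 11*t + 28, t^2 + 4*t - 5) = 1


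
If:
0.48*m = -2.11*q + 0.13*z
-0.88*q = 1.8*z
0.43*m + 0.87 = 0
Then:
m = -2.02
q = 0.45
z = -0.22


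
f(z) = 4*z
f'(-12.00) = 4.00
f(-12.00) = -48.00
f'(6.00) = 4.00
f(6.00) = 24.00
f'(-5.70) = 4.00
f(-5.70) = -22.80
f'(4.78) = 4.00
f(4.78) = 19.12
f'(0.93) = 4.00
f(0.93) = 3.72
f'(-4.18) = 4.00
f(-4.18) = -16.72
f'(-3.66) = 4.00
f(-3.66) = -14.64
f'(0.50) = 4.00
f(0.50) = 2.00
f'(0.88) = 4.00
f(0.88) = 3.52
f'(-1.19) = 4.00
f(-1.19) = -4.76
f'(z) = 4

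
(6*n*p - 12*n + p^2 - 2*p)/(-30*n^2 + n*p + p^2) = (p - 2)/(-5*n + p)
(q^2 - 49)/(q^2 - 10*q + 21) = (q + 7)/(q - 3)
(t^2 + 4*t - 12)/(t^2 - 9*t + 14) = (t + 6)/(t - 7)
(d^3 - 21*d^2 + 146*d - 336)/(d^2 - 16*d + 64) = (d^2 - 13*d + 42)/(d - 8)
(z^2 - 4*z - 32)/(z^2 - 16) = (z - 8)/(z - 4)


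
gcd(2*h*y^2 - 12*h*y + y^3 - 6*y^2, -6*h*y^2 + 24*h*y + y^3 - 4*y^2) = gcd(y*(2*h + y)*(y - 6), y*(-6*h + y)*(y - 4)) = y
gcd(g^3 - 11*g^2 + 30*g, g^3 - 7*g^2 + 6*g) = g^2 - 6*g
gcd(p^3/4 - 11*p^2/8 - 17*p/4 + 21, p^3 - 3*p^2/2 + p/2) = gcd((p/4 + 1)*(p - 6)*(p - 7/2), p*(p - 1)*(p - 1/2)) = 1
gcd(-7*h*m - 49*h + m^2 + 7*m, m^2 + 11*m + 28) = m + 7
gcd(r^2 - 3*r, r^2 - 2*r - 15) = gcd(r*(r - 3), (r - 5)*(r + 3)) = 1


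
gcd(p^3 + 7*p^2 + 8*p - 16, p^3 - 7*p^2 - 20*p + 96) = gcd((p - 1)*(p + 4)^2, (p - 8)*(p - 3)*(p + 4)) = p + 4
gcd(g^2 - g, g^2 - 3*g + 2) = g - 1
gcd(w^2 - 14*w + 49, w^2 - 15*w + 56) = w - 7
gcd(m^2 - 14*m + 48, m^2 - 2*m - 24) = m - 6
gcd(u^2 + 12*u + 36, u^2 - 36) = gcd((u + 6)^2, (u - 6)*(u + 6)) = u + 6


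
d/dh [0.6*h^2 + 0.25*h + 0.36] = 1.2*h + 0.25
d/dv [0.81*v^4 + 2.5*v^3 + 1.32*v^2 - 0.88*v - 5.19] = 3.24*v^3 + 7.5*v^2 + 2.64*v - 0.88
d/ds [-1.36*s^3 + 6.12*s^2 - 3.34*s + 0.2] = -4.08*s^2 + 12.24*s - 3.34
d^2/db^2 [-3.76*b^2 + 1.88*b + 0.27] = -7.52000000000000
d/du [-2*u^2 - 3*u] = -4*u - 3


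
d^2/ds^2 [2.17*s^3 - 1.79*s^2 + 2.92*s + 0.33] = 13.02*s - 3.58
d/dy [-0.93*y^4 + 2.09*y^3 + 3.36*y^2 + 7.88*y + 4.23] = -3.72*y^3 + 6.27*y^2 + 6.72*y + 7.88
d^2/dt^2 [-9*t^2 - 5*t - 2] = -18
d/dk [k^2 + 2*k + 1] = 2*k + 2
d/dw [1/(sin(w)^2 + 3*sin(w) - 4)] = -(2*sin(w) + 3)*cos(w)/(sin(w)^2 + 3*sin(w) - 4)^2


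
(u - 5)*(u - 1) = u^2 - 6*u + 5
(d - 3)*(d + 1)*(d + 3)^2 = d^4 + 4*d^3 - 6*d^2 - 36*d - 27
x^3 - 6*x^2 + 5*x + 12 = (x - 4)*(x - 3)*(x + 1)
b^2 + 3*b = b*(b + 3)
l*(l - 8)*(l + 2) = l^3 - 6*l^2 - 16*l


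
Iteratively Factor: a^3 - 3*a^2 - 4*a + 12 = (a + 2)*(a^2 - 5*a + 6) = (a - 3)*(a + 2)*(a - 2)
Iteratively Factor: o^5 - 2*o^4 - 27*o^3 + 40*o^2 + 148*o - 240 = (o + 4)*(o^4 - 6*o^3 - 3*o^2 + 52*o - 60) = (o - 2)*(o + 4)*(o^3 - 4*o^2 - 11*o + 30) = (o - 2)*(o + 3)*(o + 4)*(o^2 - 7*o + 10) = (o - 5)*(o - 2)*(o + 3)*(o + 4)*(o - 2)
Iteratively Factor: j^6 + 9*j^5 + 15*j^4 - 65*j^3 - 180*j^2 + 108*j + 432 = (j - 2)*(j^5 + 11*j^4 + 37*j^3 + 9*j^2 - 162*j - 216) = (j - 2)*(j + 3)*(j^4 + 8*j^3 + 13*j^2 - 30*j - 72) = (j - 2)^2*(j + 3)*(j^3 + 10*j^2 + 33*j + 36) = (j - 2)^2*(j + 3)^2*(j^2 + 7*j + 12) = (j - 2)^2*(j + 3)^2*(j + 4)*(j + 3)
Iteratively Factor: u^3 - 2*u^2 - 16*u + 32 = (u - 2)*(u^2 - 16) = (u - 2)*(u + 4)*(u - 4)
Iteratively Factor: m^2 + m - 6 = (m - 2)*(m + 3)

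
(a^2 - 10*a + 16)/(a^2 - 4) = (a - 8)/(a + 2)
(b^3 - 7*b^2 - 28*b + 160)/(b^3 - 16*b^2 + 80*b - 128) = (b + 5)/(b - 4)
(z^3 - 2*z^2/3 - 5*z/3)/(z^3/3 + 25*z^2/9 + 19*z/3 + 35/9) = 3*z*(3*z - 5)/(3*z^2 + 22*z + 35)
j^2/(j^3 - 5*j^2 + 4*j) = j/(j^2 - 5*j + 4)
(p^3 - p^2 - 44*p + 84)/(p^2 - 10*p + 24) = (p^2 + 5*p - 14)/(p - 4)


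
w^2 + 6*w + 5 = (w + 1)*(w + 5)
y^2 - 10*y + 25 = (y - 5)^2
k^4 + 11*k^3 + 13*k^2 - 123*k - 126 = (k - 3)*(k + 1)*(k + 6)*(k + 7)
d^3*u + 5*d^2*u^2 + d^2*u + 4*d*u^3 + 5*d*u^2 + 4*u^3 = (d + u)*(d + 4*u)*(d*u + u)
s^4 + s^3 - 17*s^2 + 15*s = s*(s - 3)*(s - 1)*(s + 5)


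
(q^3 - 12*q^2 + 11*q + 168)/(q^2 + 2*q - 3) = (q^2 - 15*q + 56)/(q - 1)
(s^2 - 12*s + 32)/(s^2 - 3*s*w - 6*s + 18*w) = (s^2 - 12*s + 32)/(s^2 - 3*s*w - 6*s + 18*w)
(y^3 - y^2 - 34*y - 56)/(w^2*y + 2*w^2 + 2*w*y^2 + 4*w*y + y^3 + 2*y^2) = (y^2 - 3*y - 28)/(w^2 + 2*w*y + y^2)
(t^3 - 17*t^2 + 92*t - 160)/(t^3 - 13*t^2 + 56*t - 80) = (t - 8)/(t - 4)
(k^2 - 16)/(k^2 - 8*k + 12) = (k^2 - 16)/(k^2 - 8*k + 12)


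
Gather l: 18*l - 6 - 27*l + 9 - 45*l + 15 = 18 - 54*l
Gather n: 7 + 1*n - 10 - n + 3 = 0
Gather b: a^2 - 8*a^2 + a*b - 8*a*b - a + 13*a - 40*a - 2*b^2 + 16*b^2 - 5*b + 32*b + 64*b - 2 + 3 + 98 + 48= -7*a^2 - 28*a + 14*b^2 + b*(91 - 7*a) + 147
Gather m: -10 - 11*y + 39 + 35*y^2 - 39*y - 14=35*y^2 - 50*y + 15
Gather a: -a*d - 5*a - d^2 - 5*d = a*(-d - 5) - d^2 - 5*d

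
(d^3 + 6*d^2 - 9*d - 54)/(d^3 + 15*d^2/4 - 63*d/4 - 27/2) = 4*(d + 3)/(4*d + 3)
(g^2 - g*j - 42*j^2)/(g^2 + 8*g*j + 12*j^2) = (g - 7*j)/(g + 2*j)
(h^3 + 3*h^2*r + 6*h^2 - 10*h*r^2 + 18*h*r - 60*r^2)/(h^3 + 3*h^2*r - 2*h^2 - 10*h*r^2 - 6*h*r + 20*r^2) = (h + 6)/(h - 2)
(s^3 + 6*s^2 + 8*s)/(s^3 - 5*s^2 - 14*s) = (s + 4)/(s - 7)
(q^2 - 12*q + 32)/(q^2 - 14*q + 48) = (q - 4)/(q - 6)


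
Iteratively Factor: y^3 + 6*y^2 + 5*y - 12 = (y + 3)*(y^2 + 3*y - 4) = (y + 3)*(y + 4)*(y - 1)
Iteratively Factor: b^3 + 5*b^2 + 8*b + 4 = (b + 2)*(b^2 + 3*b + 2) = (b + 1)*(b + 2)*(b + 2)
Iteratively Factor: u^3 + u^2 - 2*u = (u - 1)*(u^2 + 2*u) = (u - 1)*(u + 2)*(u)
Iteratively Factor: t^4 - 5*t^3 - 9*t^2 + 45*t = (t - 3)*(t^3 - 2*t^2 - 15*t) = t*(t - 3)*(t^2 - 2*t - 15) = t*(t - 3)*(t + 3)*(t - 5)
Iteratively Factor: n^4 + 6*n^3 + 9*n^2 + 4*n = (n)*(n^3 + 6*n^2 + 9*n + 4) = n*(n + 1)*(n^2 + 5*n + 4) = n*(n + 1)^2*(n + 4)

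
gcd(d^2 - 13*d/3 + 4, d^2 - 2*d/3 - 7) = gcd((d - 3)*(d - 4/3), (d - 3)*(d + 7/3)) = d - 3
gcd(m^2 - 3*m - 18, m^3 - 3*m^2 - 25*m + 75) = 1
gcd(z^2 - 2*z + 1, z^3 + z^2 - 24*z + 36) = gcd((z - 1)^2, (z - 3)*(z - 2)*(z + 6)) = 1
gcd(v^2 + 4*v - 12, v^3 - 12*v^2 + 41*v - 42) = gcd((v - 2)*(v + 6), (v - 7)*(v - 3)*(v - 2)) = v - 2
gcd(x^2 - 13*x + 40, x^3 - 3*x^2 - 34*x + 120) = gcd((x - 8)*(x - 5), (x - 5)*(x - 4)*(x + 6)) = x - 5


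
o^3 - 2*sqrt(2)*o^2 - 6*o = o*(o - 3*sqrt(2))*(o + sqrt(2))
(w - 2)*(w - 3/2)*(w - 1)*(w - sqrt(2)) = w^4 - 9*w^3/2 - sqrt(2)*w^3 + 9*sqrt(2)*w^2/2 + 13*w^2/2 - 13*sqrt(2)*w/2 - 3*w + 3*sqrt(2)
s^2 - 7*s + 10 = (s - 5)*(s - 2)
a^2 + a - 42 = (a - 6)*(a + 7)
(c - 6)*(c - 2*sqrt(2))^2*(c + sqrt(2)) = c^4 - 6*c^3 - 3*sqrt(2)*c^3 + 18*sqrt(2)*c^2 + 8*sqrt(2)*c - 48*sqrt(2)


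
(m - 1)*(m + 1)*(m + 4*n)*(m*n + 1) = m^4*n + 4*m^3*n^2 + m^3 + 3*m^2*n - 4*m*n^2 - m - 4*n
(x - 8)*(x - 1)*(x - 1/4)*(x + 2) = x^4 - 29*x^3/4 - 33*x^2/4 + 37*x/2 - 4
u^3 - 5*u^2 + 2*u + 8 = (u - 4)*(u - 2)*(u + 1)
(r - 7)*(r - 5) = r^2 - 12*r + 35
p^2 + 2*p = p*(p + 2)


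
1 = 1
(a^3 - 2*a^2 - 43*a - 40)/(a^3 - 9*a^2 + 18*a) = (a^3 - 2*a^2 - 43*a - 40)/(a*(a^2 - 9*a + 18))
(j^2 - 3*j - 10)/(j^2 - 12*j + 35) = (j + 2)/(j - 7)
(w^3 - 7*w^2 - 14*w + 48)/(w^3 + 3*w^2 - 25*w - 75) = (w^2 - 10*w + 16)/(w^2 - 25)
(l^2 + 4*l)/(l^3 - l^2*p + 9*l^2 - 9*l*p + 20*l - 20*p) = l/(l^2 - l*p + 5*l - 5*p)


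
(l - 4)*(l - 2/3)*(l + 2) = l^3 - 8*l^2/3 - 20*l/3 + 16/3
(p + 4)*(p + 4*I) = p^2 + 4*p + 4*I*p + 16*I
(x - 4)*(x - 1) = x^2 - 5*x + 4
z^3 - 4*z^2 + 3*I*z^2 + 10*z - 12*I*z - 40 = (z - 4)*(z - 2*I)*(z + 5*I)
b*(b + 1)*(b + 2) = b^3 + 3*b^2 + 2*b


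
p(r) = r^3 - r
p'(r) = 3*r^2 - 1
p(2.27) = 9.43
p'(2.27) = 14.46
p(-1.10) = -0.23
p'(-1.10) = 2.63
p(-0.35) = 0.31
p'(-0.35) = -0.63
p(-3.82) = -51.92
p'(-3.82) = 42.78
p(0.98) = -0.04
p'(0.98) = 1.88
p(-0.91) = 0.16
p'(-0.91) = 1.48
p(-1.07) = -0.16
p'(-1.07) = 2.43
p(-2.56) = -14.22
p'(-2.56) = 18.66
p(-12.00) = -1716.00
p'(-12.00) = 431.00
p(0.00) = 0.00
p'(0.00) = -1.00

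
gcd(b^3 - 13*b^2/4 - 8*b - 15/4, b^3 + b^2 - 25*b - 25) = b^2 - 4*b - 5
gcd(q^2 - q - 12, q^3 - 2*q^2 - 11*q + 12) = q^2 - q - 12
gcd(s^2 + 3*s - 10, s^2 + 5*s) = s + 5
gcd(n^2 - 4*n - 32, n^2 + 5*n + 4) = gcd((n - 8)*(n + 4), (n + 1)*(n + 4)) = n + 4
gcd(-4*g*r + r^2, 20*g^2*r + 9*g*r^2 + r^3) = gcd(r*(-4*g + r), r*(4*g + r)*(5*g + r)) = r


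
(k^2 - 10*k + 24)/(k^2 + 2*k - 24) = (k - 6)/(k + 6)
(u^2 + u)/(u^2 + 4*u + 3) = u/(u + 3)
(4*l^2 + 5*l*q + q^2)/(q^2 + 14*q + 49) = (4*l^2 + 5*l*q + q^2)/(q^2 + 14*q + 49)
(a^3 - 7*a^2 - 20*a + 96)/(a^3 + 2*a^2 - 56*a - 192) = (a - 3)/(a + 6)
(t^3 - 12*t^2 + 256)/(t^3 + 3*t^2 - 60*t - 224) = (t - 8)/(t + 7)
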